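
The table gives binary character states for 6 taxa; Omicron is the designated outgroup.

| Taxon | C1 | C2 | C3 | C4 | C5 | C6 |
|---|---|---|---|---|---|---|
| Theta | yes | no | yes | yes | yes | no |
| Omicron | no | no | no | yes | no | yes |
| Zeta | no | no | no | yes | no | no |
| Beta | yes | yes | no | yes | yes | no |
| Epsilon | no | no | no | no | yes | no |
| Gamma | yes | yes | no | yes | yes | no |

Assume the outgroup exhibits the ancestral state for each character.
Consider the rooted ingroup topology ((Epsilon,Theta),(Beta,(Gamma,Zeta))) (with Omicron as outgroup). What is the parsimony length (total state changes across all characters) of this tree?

10

Map each character onto ((Epsilon,Theta),(Beta,(Gamma,Zeta))) (rooted by Omicron) and count the minimum state changes it requires (Fitch parsimony):
C1: 3; C2: 2; C3: 1; C4: 1; C5: 2; C6: 1.
Total tree length = 10.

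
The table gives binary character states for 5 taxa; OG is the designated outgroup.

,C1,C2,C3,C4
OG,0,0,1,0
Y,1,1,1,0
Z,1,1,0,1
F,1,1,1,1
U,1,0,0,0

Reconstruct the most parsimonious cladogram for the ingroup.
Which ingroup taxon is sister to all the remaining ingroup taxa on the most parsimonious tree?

U

Character polarity is set by the outgroup: the derived state is whichever differs from the outgroup's state, so for C3 the derived state is '0', and for the remaining characters it is '1'.
C1 (derived state '1') is shared by all ingroup taxa — unites the whole ingroup.
C2 (derived state '1') is shared by F, Y, and Z — a synapomorphy uniting that clade.
C3 groups U and Z, which is incompatible with the clades supported by the remaining characters; treating it as convergent (homoplasy) costs fewer steps than any alternative tree.
Only F and Z show the derived state '1' for C4, supporting them as a clade.
Most parsimonious ingroup topology: ((Y,(Z,F)),U).
U is sister to the clade containing all other ingroup taxa, so it is the earliest-diverging (most basal) ingroup lineage.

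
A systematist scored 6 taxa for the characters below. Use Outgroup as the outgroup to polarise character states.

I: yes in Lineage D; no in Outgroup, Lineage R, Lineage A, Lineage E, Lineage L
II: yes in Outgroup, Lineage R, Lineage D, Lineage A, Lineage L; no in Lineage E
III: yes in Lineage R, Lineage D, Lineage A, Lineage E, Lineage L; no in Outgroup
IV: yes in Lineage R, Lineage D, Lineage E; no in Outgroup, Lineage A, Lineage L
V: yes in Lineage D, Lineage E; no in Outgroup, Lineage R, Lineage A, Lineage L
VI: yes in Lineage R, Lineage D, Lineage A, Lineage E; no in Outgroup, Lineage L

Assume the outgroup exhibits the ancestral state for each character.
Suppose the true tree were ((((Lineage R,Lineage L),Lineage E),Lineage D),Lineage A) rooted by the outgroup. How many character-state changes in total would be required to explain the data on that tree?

Map each character onto ((((Lineage R,Lineage L),Lineage E),Lineage D),Lineage A) (rooted by Outgroup) and count the minimum state changes it requires (Fitch parsimony):
I: 1; II: 1; III: 1; IV: 2; V: 2; VI: 2.
Total tree length = 9.

9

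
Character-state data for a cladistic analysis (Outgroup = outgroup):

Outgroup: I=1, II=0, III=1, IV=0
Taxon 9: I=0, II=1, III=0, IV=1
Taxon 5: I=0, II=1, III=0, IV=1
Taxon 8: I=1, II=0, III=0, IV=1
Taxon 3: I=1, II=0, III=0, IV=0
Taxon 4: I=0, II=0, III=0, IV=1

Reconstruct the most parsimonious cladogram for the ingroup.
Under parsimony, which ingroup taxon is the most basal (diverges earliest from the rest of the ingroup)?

Taxon 3

Character polarity is set by the outgroup: the derived state is whichever differs from the outgroup's state, so for I, III the derived state is '0', and for the remaining characters it is '1'.
Only Taxon 4, Taxon 5, and Taxon 9 show the derived state '0' for I, supporting them as a clade.
II (derived state '1') is shared by Taxon 5 and Taxon 9 — a synapomorphy uniting that clade.
III (derived state '0') is shared by all ingroup taxa — unites the whole ingroup.
IV (derived state '1') is shared by Taxon 4, Taxon 5, Taxon 8, and Taxon 9 — a synapomorphy uniting that clade.
Most parsimonious ingroup topology: ((((Taxon 9,Taxon 5),Taxon 4),Taxon 8),Taxon 3).
Taxon 3 is sister to the clade containing all other ingroup taxa, so it is the earliest-diverging (most basal) ingroup lineage.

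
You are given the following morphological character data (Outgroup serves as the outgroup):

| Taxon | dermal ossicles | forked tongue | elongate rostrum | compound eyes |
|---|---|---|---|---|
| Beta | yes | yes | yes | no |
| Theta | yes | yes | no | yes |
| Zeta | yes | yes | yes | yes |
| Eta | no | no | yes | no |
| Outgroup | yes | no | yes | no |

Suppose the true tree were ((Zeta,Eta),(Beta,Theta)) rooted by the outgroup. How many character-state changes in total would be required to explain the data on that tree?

6

Map each character onto ((Zeta,Eta),(Beta,Theta)) (rooted by Outgroup) and count the minimum state changes it requires (Fitch parsimony):
dermal ossicles: 1; forked tongue: 2; elongate rostrum: 1; compound eyes: 2.
Total tree length = 6.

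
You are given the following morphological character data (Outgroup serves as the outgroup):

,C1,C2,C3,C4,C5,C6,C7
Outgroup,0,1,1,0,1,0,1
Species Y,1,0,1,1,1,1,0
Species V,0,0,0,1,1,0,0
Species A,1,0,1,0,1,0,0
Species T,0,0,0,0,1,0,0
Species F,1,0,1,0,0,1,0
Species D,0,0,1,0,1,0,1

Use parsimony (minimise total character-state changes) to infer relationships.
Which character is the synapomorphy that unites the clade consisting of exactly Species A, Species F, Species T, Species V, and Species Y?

Character polarity is set by the outgroup: the derived state is whichever differs from the outgroup's state, so for C2, C3, C5, C7 the derived state is '0', and for the remaining characters it is '1'.
C1: derived state '1' in Species A, Species F, and Species Y only — synapomorphy for {Species A, Species F, Species Y}.
C2 (derived state '0') is shared by all ingroup taxa — unites the whole ingroup.
C3 (derived state '0') is shared by Species T and Species V — a synapomorphy uniting that clade.
C4 (state '1') occurs in Species V and Species Y but conflicts with the nesting implied by the other characters — most parsimoniously interpreted as homoplasy.
C5 (derived state '0') is unique to Species F (autapomorphy; uninformative for grouping).
C6: derived state '1' in Species F and Species Y only — synapomorphy for {Species F, Species Y}.
Only Species A, Species F, Species T, Species V, and Species Y show the derived state '0' for C7, supporting them as a clade.
Most parsimonious ingroup topology: ((((Species Y,Species F),Species A),(Species V,Species T)),Species D).
The clade {Species A, Species F, Species T, Species V, Species Y} is supported by C7: its derived state '0' occurs in exactly those taxa and in no other taxon (including the outgroup).

C7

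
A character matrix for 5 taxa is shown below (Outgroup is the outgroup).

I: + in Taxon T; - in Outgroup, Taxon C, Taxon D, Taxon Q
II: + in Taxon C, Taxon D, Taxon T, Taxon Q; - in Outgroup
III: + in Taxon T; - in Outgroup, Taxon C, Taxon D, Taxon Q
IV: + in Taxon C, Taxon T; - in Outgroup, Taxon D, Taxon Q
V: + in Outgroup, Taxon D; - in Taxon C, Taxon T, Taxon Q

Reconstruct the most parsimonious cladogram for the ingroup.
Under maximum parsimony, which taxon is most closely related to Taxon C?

Taxon T

Character polarity is set by the outgroup: the derived state is whichever differs from the outgroup's state, so for V the derived state is '-', and for the remaining characters it is '+'.
I: derived state '+' in Taxon T only — an autapomorphy, so it tells us nothing about relationships among taxa.
All ingroup taxa share the derived state '+' for II; it defines the ingroup but does not resolve relationships within it.
III (derived state '+') is unique to Taxon T (autapomorphy; uninformative for grouping).
Only Taxon C and Taxon T show the derived state '+' for IV, supporting them as a clade.
V (derived state '-') is shared by Taxon C, Taxon Q, and Taxon T — a synapomorphy uniting that clade.
Most parsimonious ingroup topology: (((Taxon C,Taxon T),Taxon Q),Taxon D).
Taxon C and Taxon T form a cherry on this tree, so they are sister taxa.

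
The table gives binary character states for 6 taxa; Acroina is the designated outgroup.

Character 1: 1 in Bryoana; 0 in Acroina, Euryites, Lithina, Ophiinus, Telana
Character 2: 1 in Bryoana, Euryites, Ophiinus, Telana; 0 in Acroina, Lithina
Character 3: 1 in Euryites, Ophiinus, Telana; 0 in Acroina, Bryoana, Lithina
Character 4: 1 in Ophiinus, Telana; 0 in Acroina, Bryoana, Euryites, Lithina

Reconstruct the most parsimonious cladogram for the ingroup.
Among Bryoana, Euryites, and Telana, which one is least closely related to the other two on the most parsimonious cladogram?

Bryoana

The outgroup has state '0' for every character, so '1' is the derived state throughout.
Character 1 (derived state '1') is unique to Bryoana (autapomorphy; uninformative for grouping).
Character 2: derived state '1' in Bryoana, Euryites, Ophiinus, and Telana only — synapomorphy for {Bryoana, Euryites, Ophiinus, Telana}.
Character 3: derived state '1' in Euryites, Ophiinus, and Telana only — synapomorphy for {Euryites, Ophiinus, Telana}.
Only Ophiinus and Telana show the derived state '1' for Character 4, supporting them as a clade.
Most parsimonious ingroup topology: ((Bryoana,(Euryites,(Ophiinus,Telana))),Lithina).
Euryites and Telana share a more recent common ancestor with each other than either does with Bryoana, so Bryoana is the least closely related of the three.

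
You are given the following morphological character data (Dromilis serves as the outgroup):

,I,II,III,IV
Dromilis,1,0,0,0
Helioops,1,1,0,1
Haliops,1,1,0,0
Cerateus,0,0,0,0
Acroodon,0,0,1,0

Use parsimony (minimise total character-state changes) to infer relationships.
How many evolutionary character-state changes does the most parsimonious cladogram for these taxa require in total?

4

Character polarity is set by the outgroup: the derived state is whichever differs from the outgroup's state, so for I the derived state is '0', and for the remaining characters it is '1'.
Only Acroodon and Cerateus show the derived state '0' for I, supporting them as a clade.
II: derived state '1' in Haliops and Helioops only — synapomorphy for {Haliops, Helioops}.
III (derived state '1') is unique to Acroodon (autapomorphy; uninformative for grouping).
IV: derived state '1' in Helioops only — an autapomorphy, so it tells us nothing about relationships among taxa.
Most parsimonious ingroup topology: ((Helioops,Haliops),(Cerateus,Acroodon)).
Changes per character on this tree: I: 1; II: 1; III: 1; IV: 1.
Total = 4.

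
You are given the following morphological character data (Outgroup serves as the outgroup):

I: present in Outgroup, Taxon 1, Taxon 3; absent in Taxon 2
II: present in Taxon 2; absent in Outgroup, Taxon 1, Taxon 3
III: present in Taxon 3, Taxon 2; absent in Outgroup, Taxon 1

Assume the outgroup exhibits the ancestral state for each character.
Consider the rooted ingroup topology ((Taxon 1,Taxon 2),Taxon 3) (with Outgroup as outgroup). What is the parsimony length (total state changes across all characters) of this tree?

Map each character onto ((Taxon 1,Taxon 2),Taxon 3) (rooted by Outgroup) and count the minimum state changes it requires (Fitch parsimony):
I: 1; II: 1; III: 2.
Total tree length = 4.

4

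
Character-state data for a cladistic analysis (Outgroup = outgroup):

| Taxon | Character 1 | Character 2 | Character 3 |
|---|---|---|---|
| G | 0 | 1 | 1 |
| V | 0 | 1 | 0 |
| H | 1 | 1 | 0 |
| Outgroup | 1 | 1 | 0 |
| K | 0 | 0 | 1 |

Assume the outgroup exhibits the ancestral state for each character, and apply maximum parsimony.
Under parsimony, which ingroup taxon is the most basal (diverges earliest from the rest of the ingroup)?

H

Character polarity is set by the outgroup: the derived state is whichever differs from the outgroup's state, so for Character 1, Character 2 the derived state is '0', and for the remaining characters it is '1'.
Only G, K, and V show the derived state '0' for Character 1, supporting them as a clade.
Character 2: derived state '0' in K only — an autapomorphy, so it tells us nothing about relationships among taxa.
Character 3: derived state '1' in G and K only — synapomorphy for {G, K}.
Most parsimonious ingroup topology: (((K,G),V),H).
H is sister to the clade containing all other ingroup taxa, so it is the earliest-diverging (most basal) ingroup lineage.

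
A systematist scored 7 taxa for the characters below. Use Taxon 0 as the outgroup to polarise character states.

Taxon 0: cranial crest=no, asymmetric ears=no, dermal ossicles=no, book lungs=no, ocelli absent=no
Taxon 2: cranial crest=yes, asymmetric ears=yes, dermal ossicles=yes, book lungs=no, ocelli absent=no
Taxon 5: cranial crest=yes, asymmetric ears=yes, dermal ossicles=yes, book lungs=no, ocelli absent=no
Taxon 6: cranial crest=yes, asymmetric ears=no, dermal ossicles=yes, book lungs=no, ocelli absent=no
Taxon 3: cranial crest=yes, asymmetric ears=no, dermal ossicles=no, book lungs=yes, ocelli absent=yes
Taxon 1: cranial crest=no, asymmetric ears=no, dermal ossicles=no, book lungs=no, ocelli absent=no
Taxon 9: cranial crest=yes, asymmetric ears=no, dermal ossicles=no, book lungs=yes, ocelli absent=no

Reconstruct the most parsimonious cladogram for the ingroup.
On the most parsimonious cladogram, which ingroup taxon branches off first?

Taxon 1

The outgroup has state 'no' for every character, so 'yes' is the derived state throughout.
Only Taxon 2, Taxon 3, Taxon 5, Taxon 6, and Taxon 9 show the derived state 'yes' for cranial crest, supporting them as a clade.
asymmetric ears (derived state 'yes') is shared by Taxon 2 and Taxon 5 — a synapomorphy uniting that clade.
dermal ossicles (derived state 'yes') is shared by Taxon 2, Taxon 5, and Taxon 6 — a synapomorphy uniting that clade.
Only Taxon 3 and Taxon 9 show the derived state 'yes' for book lungs, supporting them as a clade.
ocelli absent: derived state 'yes' in Taxon 3 only — an autapomorphy, so it tells us nothing about relationships among taxa.
Most parsimonious ingroup topology: ((((Taxon 2,Taxon 5),Taxon 6),(Taxon 3,Taxon 9)),Taxon 1).
Taxon 1 is sister to the clade containing all other ingroup taxa, so it is the earliest-diverging (most basal) ingroup lineage.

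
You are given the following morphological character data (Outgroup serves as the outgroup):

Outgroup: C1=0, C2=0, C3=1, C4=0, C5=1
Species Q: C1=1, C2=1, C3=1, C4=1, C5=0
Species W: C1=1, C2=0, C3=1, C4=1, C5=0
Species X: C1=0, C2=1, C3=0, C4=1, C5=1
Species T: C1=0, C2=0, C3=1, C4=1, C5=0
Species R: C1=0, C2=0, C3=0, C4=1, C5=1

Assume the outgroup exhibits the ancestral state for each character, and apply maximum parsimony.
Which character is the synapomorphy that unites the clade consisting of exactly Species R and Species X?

Character polarity is set by the outgroup: the derived state is whichever differs from the outgroup's state, so for C3, C5 the derived state is '0', and for the remaining characters it is '1'.
C1 (derived state '1') is shared by Species Q and Species W — a synapomorphy uniting that clade.
C2 (state '1') occurs in Species Q and Species X but conflicts with the nesting implied by the other characters — most parsimoniously interpreted as homoplasy.
C3 (derived state '0') is shared by Species R and Species X — a synapomorphy uniting that clade.
All ingroup taxa share the derived state '1' for C4; it defines the ingroup but does not resolve relationships within it.
Only Species Q, Species T, and Species W show the derived state '0' for C5, supporting them as a clade.
Most parsimonious ingroup topology: (((Species Q,Species W),Species T),(Species X,Species R)).
The clade {Species R, Species X} is supported by C3: its derived state '0' occurs in exactly those taxa and in no other taxon (including the outgroup).

C3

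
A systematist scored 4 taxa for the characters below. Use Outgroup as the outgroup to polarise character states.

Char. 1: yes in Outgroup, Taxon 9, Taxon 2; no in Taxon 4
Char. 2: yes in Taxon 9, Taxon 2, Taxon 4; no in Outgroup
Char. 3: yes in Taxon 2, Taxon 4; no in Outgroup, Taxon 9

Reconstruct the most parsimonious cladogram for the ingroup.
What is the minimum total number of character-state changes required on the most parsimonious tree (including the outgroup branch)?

Character polarity is set by the outgroup: the derived state is whichever differs from the outgroup's state, so for Char. 1 the derived state is 'no', and for the remaining characters it is 'yes'.
Char. 1 (derived state 'no') is unique to Taxon 4 (autapomorphy; uninformative for grouping).
All ingroup taxa share the derived state 'yes' for Char. 2; it defines the ingroup but does not resolve relationships within it.
Only Taxon 2 and Taxon 4 show the derived state 'yes' for Char. 3, supporting them as a clade.
Most parsimonious ingroup topology: (Taxon 9,(Taxon 2,Taxon 4)).
Changes per character on this tree: Char. 1: 1; Char. 2: 1; Char. 3: 1.
Total = 3.

3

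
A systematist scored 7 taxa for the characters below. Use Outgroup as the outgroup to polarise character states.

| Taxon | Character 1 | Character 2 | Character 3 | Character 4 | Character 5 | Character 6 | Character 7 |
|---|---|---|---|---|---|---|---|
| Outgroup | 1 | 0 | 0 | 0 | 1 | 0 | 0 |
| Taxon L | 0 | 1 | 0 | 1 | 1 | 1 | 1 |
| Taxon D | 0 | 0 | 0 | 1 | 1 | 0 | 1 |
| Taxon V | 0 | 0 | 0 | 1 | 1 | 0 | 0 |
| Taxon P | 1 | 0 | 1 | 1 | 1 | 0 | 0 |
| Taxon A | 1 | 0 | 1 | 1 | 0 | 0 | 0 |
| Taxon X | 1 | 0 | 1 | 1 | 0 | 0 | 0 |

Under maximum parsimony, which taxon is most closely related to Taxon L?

Taxon D

Character polarity is set by the outgroup: the derived state is whichever differs from the outgroup's state, so for Character 1, Character 5 the derived state is '0', and for the remaining characters it is '1'.
Character 1: derived state '0' in Taxon D, Taxon L, and Taxon V only — synapomorphy for {Taxon D, Taxon L, Taxon V}.
Character 2: derived state '1' in Taxon L only — an autapomorphy, so it tells us nothing about relationships among taxa.
Character 3: derived state '1' in Taxon A, Taxon P, and Taxon X only — synapomorphy for {Taxon A, Taxon P, Taxon X}.
Character 4 (derived state '1') is shared by all ingroup taxa — unites the whole ingroup.
Only Taxon A and Taxon X show the derived state '0' for Character 5, supporting them as a clade.
Character 6 (derived state '1') is unique to Taxon L (autapomorphy; uninformative for grouping).
Character 7: derived state '1' in Taxon D and Taxon L only — synapomorphy for {Taxon D, Taxon L}.
Most parsimonious ingroup topology: (((Taxon L,Taxon D),Taxon V),(Taxon P,(Taxon A,Taxon X))).
Taxon L and Taxon D form a cherry on this tree, so they are sister taxa.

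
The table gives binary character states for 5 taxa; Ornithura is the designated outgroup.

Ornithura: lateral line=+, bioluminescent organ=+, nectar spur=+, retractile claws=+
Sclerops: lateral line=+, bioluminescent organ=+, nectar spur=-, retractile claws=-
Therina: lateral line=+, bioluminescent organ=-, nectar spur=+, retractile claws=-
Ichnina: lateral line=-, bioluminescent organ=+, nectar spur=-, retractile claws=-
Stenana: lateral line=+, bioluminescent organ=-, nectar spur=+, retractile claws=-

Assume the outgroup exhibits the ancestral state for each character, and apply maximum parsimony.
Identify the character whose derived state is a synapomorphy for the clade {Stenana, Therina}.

The outgroup has state '+' for every character, so '-' is the derived state throughout.
lateral line: derived state '-' in Ichnina only — an autapomorphy, so it tells us nothing about relationships among taxa.
Only Stenana and Therina show the derived state '-' for bioluminescent organ, supporting them as a clade.
nectar spur: derived state '-' in Ichnina and Sclerops only — synapomorphy for {Ichnina, Sclerops}.
retractile claws (derived state '-') is shared by all ingroup taxa — unites the whole ingroup.
Most parsimonious ingroup topology: ((Sclerops,Ichnina),(Therina,Stenana)).
The clade {Stenana, Therina} is supported by bioluminescent organ: its derived state '-' occurs in exactly those taxa and in no other taxon (including the outgroup).

bioluminescent organ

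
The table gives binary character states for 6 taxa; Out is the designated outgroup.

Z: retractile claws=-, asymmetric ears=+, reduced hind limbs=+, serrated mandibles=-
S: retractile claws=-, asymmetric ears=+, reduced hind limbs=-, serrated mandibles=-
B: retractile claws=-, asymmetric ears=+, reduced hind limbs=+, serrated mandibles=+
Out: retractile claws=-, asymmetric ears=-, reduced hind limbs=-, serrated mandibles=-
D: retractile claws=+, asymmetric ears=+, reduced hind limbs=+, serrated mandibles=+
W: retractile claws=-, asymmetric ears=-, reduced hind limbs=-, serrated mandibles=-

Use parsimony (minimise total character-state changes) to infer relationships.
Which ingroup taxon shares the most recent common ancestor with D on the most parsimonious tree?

The outgroup has state '-' for every character, so '+' is the derived state throughout.
retractile claws (derived state '+') is unique to D (autapomorphy; uninformative for grouping).
asymmetric ears: derived state '+' in B, D, S, and Z only — synapomorphy for {B, D, S, Z}.
reduced hind limbs (derived state '+') is shared by B, D, and Z — a synapomorphy uniting that clade.
Only B and D show the derived state '+' for serrated mandibles, supporting them as a clade.
Most parsimonious ingroup topology: ((S,((B,D),Z)),W).
D and B form a cherry on this tree, so they are sister taxa.

B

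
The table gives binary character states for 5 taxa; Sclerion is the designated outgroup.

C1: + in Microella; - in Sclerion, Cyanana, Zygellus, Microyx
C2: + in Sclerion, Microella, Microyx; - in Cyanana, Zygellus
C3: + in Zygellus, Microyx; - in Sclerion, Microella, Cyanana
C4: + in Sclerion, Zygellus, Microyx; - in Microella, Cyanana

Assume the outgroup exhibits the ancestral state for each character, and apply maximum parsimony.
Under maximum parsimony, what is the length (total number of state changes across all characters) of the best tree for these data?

Character polarity is set by the outgroup: the derived state is whichever differs from the outgroup's state, so for C2, C4 the derived state is '-', and for the remaining characters it is '+'.
C1: derived state '+' in Microella only — an autapomorphy, so it tells us nothing about relationships among taxa.
C2 (state '-') occurs in Cyanana and Zygellus but conflicts with the nesting implied by the other characters — most parsimoniously interpreted as homoplasy.
C3 (derived state '+') is shared by Microyx and Zygellus — a synapomorphy uniting that clade.
C4 (derived state '-') is shared by Cyanana and Microella — a synapomorphy uniting that clade.
Most parsimonious ingroup topology: ((Microella,Cyanana),(Zygellus,Microyx)).
Changes per character on this tree: C1: 1; C2: 2; C3: 1; C4: 1.
Total = 5.

5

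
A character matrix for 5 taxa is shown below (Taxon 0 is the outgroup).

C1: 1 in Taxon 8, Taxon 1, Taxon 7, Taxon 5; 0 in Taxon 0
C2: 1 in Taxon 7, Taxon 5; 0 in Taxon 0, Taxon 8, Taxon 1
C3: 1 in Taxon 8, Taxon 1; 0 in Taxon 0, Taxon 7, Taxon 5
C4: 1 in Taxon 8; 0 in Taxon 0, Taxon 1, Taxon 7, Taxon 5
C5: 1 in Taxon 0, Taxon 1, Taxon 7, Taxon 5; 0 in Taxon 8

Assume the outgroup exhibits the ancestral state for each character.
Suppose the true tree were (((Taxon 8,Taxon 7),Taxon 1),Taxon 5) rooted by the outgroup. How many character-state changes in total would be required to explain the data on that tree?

Map each character onto (((Taxon 8,Taxon 7),Taxon 1),Taxon 5) (rooted by Taxon 0) and count the minimum state changes it requires (Fitch parsimony):
C1: 1; C2: 2; C3: 2; C4: 1; C5: 1.
Total tree length = 7.

7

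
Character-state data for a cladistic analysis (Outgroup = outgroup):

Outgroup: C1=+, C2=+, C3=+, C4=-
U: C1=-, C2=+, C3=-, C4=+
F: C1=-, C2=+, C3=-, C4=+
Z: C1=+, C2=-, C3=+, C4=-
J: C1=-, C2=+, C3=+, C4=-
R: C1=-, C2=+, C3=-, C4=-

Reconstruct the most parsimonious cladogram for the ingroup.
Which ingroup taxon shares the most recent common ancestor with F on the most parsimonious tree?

U

Character polarity is set by the outgroup: the derived state is whichever differs from the outgroup's state, so for C1, C2, C3 the derived state is '-', and for the remaining characters it is '+'.
C1 (derived state '-') is shared by F, J, R, and U — a synapomorphy uniting that clade.
C2: derived state '-' in Z only — an autapomorphy, so it tells us nothing about relationships among taxa.
Only F, R, and U show the derived state '-' for C3, supporting them as a clade.
C4: derived state '+' in F and U only — synapomorphy for {F, U}.
Most parsimonious ingroup topology: ((((U,F),R),J),Z).
F and U form a cherry on this tree, so they are sister taxa.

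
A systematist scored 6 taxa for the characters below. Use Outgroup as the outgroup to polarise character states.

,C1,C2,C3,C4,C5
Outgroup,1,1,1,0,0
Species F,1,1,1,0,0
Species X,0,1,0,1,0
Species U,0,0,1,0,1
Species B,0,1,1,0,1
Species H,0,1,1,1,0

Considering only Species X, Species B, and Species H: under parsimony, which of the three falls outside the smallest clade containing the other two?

Species B

Character polarity is set by the outgroup: the derived state is whichever differs from the outgroup's state, so for C1, C2, C3 the derived state is '0', and for the remaining characters it is '1'.
C1: derived state '0' in Species B, Species H, Species U, and Species X only — synapomorphy for {Species B, Species H, Species U, Species X}.
C2: derived state '0' in Species U only — an autapomorphy, so it tells us nothing about relationships among taxa.
C3 (derived state '0') is unique to Species X (autapomorphy; uninformative for grouping).
C4 (derived state '1') is shared by Species H and Species X — a synapomorphy uniting that clade.
Only Species B and Species U show the derived state '1' for C5, supporting them as a clade.
Most parsimonious ingroup topology: (Species F,((Species X,Species H),(Species U,Species B))).
Species H and Species X share a more recent common ancestor with each other than either does with Species B, so Species B is the least closely related of the three.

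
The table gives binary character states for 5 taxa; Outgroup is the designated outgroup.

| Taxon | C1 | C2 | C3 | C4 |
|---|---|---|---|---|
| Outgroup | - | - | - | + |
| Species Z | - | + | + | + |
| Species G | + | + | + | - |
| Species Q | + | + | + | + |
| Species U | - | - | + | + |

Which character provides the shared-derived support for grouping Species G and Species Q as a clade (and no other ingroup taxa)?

Character polarity is set by the outgroup: the derived state is whichever differs from the outgroup's state, so for C4 the derived state is '-', and for the remaining characters it is '+'.
Only Species G and Species Q show the derived state '+' for C1, supporting them as a clade.
Only Species G, Species Q, and Species Z show the derived state '+' for C2, supporting them as a clade.
C3 (derived state '+') is shared by all ingroup taxa — unites the whole ingroup.
C4 (derived state '-') is unique to Species G (autapomorphy; uninformative for grouping).
Most parsimonious ingroup topology: ((Species Z,(Species G,Species Q)),Species U).
The clade {Species G, Species Q} is supported by C1: its derived state '+' occurs in exactly those taxa and in no other taxon (including the outgroup).

C1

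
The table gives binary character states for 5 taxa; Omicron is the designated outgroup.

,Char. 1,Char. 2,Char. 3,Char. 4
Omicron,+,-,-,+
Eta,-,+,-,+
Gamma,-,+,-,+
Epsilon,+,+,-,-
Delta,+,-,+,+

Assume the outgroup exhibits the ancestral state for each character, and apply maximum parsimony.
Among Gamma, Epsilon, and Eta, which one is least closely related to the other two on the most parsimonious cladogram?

Epsilon

Character polarity is set by the outgroup: the derived state is whichever differs from the outgroup's state, so for Char. 1, Char. 4 the derived state is '-', and for the remaining characters it is '+'.
Char. 1 (derived state '-') is shared by Eta and Gamma — a synapomorphy uniting that clade.
Only Epsilon, Eta, and Gamma show the derived state '+' for Char. 2, supporting them as a clade.
Char. 3: derived state '+' in Delta only — an autapomorphy, so it tells us nothing about relationships among taxa.
Char. 4: derived state '-' in Epsilon only — an autapomorphy, so it tells us nothing about relationships among taxa.
Most parsimonious ingroup topology: (((Eta,Gamma),Epsilon),Delta).
Gamma and Eta share a more recent common ancestor with each other than either does with Epsilon, so Epsilon is the least closely related of the three.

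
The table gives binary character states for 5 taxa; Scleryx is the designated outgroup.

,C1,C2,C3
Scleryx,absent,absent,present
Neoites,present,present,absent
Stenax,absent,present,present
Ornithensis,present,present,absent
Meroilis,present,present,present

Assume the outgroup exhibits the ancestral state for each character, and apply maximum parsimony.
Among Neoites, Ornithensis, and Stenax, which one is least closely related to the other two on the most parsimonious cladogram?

Stenax

Character polarity is set by the outgroup: the derived state is whichever differs from the outgroup's state, so for C3 the derived state is 'absent', and for the remaining characters it is 'present'.
C1 (derived state 'present') is shared by Meroilis, Neoites, and Ornithensis — a synapomorphy uniting that clade.
All ingroup taxa share the derived state 'present' for C2; it defines the ingroup but does not resolve relationships within it.
C3 (derived state 'absent') is shared by Neoites and Ornithensis — a synapomorphy uniting that clade.
Most parsimonious ingroup topology: (((Neoites,Ornithensis),Meroilis),Stenax).
Ornithensis and Neoites share a more recent common ancestor with each other than either does with Stenax, so Stenax is the least closely related of the three.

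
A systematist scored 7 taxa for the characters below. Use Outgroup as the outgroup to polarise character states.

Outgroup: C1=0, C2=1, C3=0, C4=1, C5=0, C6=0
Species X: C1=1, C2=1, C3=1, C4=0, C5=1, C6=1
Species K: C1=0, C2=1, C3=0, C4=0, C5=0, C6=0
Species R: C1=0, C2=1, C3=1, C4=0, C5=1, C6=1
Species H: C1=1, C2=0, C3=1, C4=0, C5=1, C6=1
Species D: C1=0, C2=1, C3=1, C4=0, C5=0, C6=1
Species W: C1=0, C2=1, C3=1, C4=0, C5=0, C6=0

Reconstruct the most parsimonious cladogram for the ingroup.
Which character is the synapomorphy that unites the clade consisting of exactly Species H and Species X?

Character polarity is set by the outgroup: the derived state is whichever differs from the outgroup's state, so for C2, C4 the derived state is '0', and for the remaining characters it is '1'.
C1: derived state '1' in Species H and Species X only — synapomorphy for {Species H, Species X}.
C2: derived state '0' in Species H only — an autapomorphy, so it tells us nothing about relationships among taxa.
C3 (derived state '1') is shared by Species D, Species H, Species R, Species W, and Species X — a synapomorphy uniting that clade.
C4 (derived state '0') is shared by all ingroup taxa — unites the whole ingroup.
C5 (derived state '1') is shared by Species H, Species R, and Species X — a synapomorphy uniting that clade.
C6: derived state '1' in Species D, Species H, Species R, and Species X only — synapomorphy for {Species D, Species H, Species R, Species X}.
Most parsimonious ingroup topology: (((((Species X,Species H),Species R),Species D),Species W),Species K).
The clade {Species H, Species X} is supported by C1: its derived state '1' occurs in exactly those taxa and in no other taxon (including the outgroup).

C1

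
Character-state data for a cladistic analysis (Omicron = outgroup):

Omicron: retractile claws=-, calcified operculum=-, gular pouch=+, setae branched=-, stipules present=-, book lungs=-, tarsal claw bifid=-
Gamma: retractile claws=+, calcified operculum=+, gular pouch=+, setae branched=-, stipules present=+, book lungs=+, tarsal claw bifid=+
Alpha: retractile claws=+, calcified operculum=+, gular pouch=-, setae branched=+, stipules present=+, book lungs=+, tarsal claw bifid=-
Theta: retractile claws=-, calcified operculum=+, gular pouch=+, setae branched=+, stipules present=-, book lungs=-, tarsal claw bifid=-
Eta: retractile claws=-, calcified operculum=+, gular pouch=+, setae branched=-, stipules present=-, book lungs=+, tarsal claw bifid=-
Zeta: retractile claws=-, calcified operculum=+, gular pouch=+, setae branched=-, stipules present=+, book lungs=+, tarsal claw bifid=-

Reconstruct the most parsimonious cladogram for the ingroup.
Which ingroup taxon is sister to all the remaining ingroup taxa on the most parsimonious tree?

Theta

Character polarity is set by the outgroup: the derived state is whichever differs from the outgroup's state, so for gular pouch the derived state is '-', and for the remaining characters it is '+'.
Only Alpha and Gamma show the derived state '+' for retractile claws, supporting them as a clade.
All ingroup taxa share the derived state '+' for calcified operculum; it defines the ingroup but does not resolve relationships within it.
gular pouch: derived state '-' in Alpha only — an autapomorphy, so it tells us nothing about relationships among taxa.
setae branched groups Alpha and Theta, which is incompatible with the clades supported by the remaining characters; treating it as convergent (homoplasy) costs fewer steps than any alternative tree.
Only Alpha, Gamma, and Zeta show the derived state '+' for stipules present, supporting them as a clade.
book lungs: derived state '+' in Alpha, Eta, Gamma, and Zeta only — synapomorphy for {Alpha, Eta, Gamma, Zeta}.
tarsal claw bifid: derived state '+' in Gamma only — an autapomorphy, so it tells us nothing about relationships among taxa.
Most parsimonious ingroup topology: ((((Gamma,Alpha),Zeta),Eta),Theta).
Theta is sister to the clade containing all other ingroup taxa, so it is the earliest-diverging (most basal) ingroup lineage.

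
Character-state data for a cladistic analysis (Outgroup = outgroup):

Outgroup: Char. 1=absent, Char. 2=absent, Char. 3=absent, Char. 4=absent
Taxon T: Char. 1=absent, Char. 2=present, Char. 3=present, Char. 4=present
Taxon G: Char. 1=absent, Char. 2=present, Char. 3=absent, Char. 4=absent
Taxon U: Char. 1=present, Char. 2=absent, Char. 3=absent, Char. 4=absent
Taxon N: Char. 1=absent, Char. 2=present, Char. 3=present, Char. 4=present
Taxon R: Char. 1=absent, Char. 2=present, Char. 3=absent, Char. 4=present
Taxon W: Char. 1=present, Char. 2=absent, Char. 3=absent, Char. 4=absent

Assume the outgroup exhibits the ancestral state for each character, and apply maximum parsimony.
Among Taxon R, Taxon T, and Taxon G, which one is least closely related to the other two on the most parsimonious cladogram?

The outgroup has state 'absent' for every character, so 'present' is the derived state throughout.
Only Taxon U and Taxon W show the derived state 'present' for Char. 1, supporting them as a clade.
Char. 2 (derived state 'present') is shared by Taxon G, Taxon N, Taxon R, and Taxon T — a synapomorphy uniting that clade.
Char. 3 (derived state 'present') is shared by Taxon N and Taxon T — a synapomorphy uniting that clade.
Only Taxon N, Taxon R, and Taxon T show the derived state 'present' for Char. 4, supporting them as a clade.
Most parsimonious ingroup topology: ((((Taxon T,Taxon N),Taxon R),Taxon G),(Taxon U,Taxon W)).
Taxon R and Taxon T share a more recent common ancestor with each other than either does with Taxon G, so Taxon G is the least closely related of the three.

Taxon G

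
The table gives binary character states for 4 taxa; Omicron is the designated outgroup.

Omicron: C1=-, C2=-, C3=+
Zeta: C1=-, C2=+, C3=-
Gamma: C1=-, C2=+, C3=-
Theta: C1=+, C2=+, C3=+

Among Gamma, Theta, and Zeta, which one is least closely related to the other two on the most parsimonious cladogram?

Character polarity is set by the outgroup: the derived state is whichever differs from the outgroup's state, so for C3 the derived state is '-', and for the remaining characters it is '+'.
C1: derived state '+' in Theta only — an autapomorphy, so it tells us nothing about relationships among taxa.
C2 (derived state '+') is shared by all ingroup taxa — unites the whole ingroup.
C3: derived state '-' in Gamma and Zeta only — synapomorphy for {Gamma, Zeta}.
Most parsimonious ingroup topology: ((Zeta,Gamma),Theta).
Zeta and Gamma share a more recent common ancestor with each other than either does with Theta, so Theta is the least closely related of the three.

Theta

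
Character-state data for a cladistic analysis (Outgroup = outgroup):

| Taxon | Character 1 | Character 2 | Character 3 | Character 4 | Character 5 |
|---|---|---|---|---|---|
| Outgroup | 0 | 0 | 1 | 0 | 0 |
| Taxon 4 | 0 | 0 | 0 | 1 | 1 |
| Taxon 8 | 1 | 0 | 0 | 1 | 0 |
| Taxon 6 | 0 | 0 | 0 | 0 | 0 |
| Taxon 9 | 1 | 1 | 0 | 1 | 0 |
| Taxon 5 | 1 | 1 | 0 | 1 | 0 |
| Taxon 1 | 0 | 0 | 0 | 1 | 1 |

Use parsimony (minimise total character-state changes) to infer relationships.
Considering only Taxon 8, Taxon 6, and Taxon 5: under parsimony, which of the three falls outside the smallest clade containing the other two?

Taxon 6

Character polarity is set by the outgroup: the derived state is whichever differs from the outgroup's state, so for Character 3 the derived state is '0', and for the remaining characters it is '1'.
Only Taxon 5, Taxon 8, and Taxon 9 show the derived state '1' for Character 1, supporting them as a clade.
Character 2 (derived state '1') is shared by Taxon 5 and Taxon 9 — a synapomorphy uniting that clade.
Character 3 (derived state '0') is shared by all ingroup taxa — unites the whole ingroup.
Character 4 (derived state '1') is shared by Taxon 1, Taxon 4, Taxon 5, Taxon 8, and Taxon 9 — a synapomorphy uniting that clade.
Character 5: derived state '1' in Taxon 1 and Taxon 4 only — synapomorphy for {Taxon 1, Taxon 4}.
Most parsimonious ingroup topology: (((Taxon 4,Taxon 1),(Taxon 8,(Taxon 9,Taxon 5))),Taxon 6).
Taxon 8 and Taxon 5 share a more recent common ancestor with each other than either does with Taxon 6, so Taxon 6 is the least closely related of the three.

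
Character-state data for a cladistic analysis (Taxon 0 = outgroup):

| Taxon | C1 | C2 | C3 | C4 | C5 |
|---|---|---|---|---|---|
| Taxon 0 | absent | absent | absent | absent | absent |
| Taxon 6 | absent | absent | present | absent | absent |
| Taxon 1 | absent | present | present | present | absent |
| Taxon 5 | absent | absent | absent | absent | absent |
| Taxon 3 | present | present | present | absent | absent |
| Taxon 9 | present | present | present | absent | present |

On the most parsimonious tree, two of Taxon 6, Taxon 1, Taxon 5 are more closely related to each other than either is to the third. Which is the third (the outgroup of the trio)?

The outgroup has state 'absent' for every character, so 'present' is the derived state throughout.
C1: derived state 'present' in Taxon 3 and Taxon 9 only — synapomorphy for {Taxon 3, Taxon 9}.
C2 (derived state 'present') is shared by Taxon 1, Taxon 3, and Taxon 9 — a synapomorphy uniting that clade.
C3 (derived state 'present') is shared by Taxon 1, Taxon 3, Taxon 6, and Taxon 9 — a synapomorphy uniting that clade.
C4 (derived state 'present') is unique to Taxon 1 (autapomorphy; uninformative for grouping).
C5 (derived state 'present') is unique to Taxon 9 (autapomorphy; uninformative for grouping).
Most parsimonious ingroup topology: ((Taxon 6,(Taxon 1,(Taxon 3,Taxon 9))),Taxon 5).
Taxon 6 and Taxon 1 share a more recent common ancestor with each other than either does with Taxon 5, so Taxon 5 is the least closely related of the three.

Taxon 5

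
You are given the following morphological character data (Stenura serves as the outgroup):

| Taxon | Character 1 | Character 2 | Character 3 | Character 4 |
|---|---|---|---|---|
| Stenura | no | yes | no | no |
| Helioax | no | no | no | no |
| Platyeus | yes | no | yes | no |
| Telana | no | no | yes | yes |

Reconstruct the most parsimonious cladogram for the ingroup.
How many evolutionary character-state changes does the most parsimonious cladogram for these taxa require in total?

Character polarity is set by the outgroup: the derived state is whichever differs from the outgroup's state, so for Character 2 the derived state is 'no', and for the remaining characters it is 'yes'.
Character 1: derived state 'yes' in Platyeus only — an autapomorphy, so it tells us nothing about relationships among taxa.
All ingroup taxa share the derived state 'no' for Character 2; it defines the ingroup but does not resolve relationships within it.
Only Platyeus and Telana show the derived state 'yes' for Character 3, supporting them as a clade.
Character 4 (derived state 'yes') is unique to Telana (autapomorphy; uninformative for grouping).
Most parsimonious ingroup topology: (Helioax,(Platyeus,Telana)).
Changes per character on this tree: Character 1: 1; Character 2: 1; Character 3: 1; Character 4: 1.
Total = 4.

4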